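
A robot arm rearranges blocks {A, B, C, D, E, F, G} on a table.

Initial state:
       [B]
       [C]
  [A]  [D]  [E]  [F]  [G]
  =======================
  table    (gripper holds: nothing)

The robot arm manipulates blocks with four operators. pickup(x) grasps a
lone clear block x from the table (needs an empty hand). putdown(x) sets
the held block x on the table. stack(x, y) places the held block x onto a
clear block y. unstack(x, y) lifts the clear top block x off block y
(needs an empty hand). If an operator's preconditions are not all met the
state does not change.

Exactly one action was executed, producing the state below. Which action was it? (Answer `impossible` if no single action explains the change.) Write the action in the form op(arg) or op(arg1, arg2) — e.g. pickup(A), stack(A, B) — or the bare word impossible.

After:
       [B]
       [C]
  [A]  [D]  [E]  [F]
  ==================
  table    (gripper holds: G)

pickup(G)

target: towers=[A; D/C/B; E; F] holding=G
     unstack(B, C) → towers=[A; D/C; E; F; G] holding=B
         pickup(F) → towers=[A; D/C/B; E; G] holding=F
         pickup(G) → towers=[A; D/C/B; E; F] holding=G  ← match
         pickup(A) → towers=[D/C/B; E; F; G] holding=A
         pickup(E) → towers=[A; D/C/B; F; G] holding=E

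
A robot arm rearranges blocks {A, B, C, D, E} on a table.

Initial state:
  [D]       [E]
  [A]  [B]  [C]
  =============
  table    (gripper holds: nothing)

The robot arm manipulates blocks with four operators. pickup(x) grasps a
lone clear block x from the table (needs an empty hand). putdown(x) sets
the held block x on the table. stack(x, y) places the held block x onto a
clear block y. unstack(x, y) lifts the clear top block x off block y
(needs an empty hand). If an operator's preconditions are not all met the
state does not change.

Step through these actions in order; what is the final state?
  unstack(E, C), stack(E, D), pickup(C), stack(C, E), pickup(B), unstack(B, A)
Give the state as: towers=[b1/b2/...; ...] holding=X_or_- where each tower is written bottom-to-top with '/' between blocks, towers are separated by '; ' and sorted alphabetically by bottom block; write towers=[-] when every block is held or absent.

towers=[A/D/E/C] holding=B

step 1 (unstack(E, C)): towers=[A/D; B; C] holding=E
step 2 (stack(E, D)): towers=[A/D/E; B; C] holding=-
step 3 (pickup(C)): towers=[A/D/E; B] holding=C
step 4 (stack(C, E)): towers=[A/D/E/C; B] holding=-
step 5 (pickup(B)): towers=[A/D/E/C] holding=B
step 6 (unstack(B, A)) [no-op]: towers=[A/D/E/C] holding=B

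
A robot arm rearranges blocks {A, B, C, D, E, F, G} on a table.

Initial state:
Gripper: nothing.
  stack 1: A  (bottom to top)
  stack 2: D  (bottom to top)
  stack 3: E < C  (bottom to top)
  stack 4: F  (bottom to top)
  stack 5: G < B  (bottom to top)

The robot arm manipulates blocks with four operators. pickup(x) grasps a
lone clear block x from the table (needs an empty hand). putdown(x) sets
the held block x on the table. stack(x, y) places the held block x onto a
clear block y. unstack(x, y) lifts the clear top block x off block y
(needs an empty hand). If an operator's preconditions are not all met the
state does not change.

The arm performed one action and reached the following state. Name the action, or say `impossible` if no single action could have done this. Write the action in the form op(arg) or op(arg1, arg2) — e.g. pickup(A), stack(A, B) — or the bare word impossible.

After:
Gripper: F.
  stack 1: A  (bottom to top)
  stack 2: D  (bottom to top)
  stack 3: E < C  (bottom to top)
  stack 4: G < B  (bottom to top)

pickup(F)

target: towers=[A; D; E/C; G/B] holding=F
     unstack(B, G) → towers=[A; D; E/C; F; G] holding=B
         pickup(F) → towers=[A; D; E/C; G/B] holding=F  ← match
         pickup(D) → towers=[A; E/C; F; G/B] holding=D
         pickup(A) → towers=[D; E/C; F; G/B] holding=A
     unstack(C, E) → towers=[A; D; E; F; G/B] holding=C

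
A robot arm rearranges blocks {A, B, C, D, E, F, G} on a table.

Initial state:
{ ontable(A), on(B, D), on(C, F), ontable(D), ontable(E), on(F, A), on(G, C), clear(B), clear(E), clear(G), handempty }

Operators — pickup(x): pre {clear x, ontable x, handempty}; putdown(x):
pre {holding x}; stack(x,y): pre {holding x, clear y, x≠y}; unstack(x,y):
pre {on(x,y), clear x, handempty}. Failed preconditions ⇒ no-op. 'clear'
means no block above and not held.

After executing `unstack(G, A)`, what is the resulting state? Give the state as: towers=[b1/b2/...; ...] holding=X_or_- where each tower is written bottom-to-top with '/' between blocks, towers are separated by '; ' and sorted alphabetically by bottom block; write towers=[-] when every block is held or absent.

towers=[A/F/C/G; D/B; E] holding=-

before: towers=[A/F/C/G; D/B; E] holding=-
pre[unstack(G, A)]: on(G,A) no, clear(G) yes, handempty yes
on(G,A) unmet → unstack(G, A) is a no-op
after:  towers=[A/F/C/G; D/B; E] holding=-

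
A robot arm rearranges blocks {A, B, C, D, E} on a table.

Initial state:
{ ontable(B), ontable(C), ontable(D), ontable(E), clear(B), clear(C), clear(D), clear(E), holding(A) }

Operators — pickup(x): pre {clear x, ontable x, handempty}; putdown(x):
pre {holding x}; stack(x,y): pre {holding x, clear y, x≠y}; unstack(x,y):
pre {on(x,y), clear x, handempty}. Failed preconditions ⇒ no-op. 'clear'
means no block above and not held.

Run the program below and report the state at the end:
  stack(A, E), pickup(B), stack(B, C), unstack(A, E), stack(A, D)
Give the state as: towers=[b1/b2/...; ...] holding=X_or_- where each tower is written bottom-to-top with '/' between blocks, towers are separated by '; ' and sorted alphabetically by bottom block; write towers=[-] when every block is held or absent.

step 1 (stack(A, E)): towers=[B; C; D; E/A] holding=-
step 2 (pickup(B)): towers=[C; D; E/A] holding=B
step 3 (stack(B, C)): towers=[C/B; D; E/A] holding=-
step 4 (unstack(A, E)): towers=[C/B; D; E] holding=A
step 5 (stack(A, D)): towers=[C/B; D/A; E] holding=-

towers=[C/B; D/A; E] holding=-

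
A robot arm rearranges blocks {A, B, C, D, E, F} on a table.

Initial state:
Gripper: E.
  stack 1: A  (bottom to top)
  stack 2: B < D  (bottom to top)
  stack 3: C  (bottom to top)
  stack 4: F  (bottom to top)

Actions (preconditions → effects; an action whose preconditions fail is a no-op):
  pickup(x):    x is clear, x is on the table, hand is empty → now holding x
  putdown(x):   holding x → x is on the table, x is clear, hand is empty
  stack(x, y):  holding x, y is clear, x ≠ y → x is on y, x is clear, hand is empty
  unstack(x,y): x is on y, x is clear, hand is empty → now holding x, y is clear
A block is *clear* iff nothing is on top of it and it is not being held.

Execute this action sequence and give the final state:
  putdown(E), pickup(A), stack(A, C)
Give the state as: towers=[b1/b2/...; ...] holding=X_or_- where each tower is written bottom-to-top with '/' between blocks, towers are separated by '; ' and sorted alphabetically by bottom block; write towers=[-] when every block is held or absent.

towers=[B/D; C/A; E; F] holding=-

step 1 (putdown(E)): towers=[A; B/D; C; E; F] holding=-
step 2 (pickup(A)): towers=[B/D; C; E; F] holding=A
step 3 (stack(A, C)): towers=[B/D; C/A; E; F] holding=-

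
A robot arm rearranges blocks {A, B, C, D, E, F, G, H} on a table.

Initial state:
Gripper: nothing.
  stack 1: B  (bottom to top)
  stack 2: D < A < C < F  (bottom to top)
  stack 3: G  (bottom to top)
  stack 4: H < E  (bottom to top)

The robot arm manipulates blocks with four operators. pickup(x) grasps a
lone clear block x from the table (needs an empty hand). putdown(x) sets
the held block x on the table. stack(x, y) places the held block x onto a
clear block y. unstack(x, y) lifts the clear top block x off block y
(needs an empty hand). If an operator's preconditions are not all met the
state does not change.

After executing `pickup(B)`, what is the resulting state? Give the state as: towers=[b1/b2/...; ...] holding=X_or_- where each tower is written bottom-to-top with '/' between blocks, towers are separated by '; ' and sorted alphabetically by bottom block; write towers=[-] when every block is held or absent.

before: towers=[B; D/A/C/F; G; H/E] holding=-
pre[pickup(B)]: clear(B) ✓, ontable(B) ✓, handempty ✓
all met → apply pickup(B)
after:  towers=[D/A/C/F; G; H/E] holding=B

towers=[D/A/C/F; G; H/E] holding=B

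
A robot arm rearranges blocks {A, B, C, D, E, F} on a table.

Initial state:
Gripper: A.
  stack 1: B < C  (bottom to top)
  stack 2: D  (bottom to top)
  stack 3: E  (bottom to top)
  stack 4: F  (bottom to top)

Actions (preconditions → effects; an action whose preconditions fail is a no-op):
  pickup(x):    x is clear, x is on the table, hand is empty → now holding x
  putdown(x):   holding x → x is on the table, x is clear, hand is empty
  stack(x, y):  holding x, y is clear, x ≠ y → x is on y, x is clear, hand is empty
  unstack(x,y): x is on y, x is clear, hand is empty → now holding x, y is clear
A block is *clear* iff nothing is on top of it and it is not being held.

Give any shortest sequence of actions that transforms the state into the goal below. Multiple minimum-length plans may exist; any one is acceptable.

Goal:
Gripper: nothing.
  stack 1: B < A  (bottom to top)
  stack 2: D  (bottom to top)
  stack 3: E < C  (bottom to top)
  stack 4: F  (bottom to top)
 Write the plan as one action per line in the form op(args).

putdown(A)
unstack(C, B)
stack(C, E)
pickup(A)
stack(A, B)

step 1 (putdown(A)): towers=[A; B/C; D; E; F] holding=-
step 2 (unstack(C, B)): towers=[A; B; D; E; F] holding=C
step 3 (stack(C, E)): towers=[A; B; D; E/C; F] holding=-
step 4 (pickup(A)): towers=[B; D; E/C; F] holding=A
step 5 (stack(A, B)): towers=[B/A; D; E/C; F] holding=-
goal check: towers=[B/A; D; E/C; F] holding=- — reached (length 5, optimal by BFS)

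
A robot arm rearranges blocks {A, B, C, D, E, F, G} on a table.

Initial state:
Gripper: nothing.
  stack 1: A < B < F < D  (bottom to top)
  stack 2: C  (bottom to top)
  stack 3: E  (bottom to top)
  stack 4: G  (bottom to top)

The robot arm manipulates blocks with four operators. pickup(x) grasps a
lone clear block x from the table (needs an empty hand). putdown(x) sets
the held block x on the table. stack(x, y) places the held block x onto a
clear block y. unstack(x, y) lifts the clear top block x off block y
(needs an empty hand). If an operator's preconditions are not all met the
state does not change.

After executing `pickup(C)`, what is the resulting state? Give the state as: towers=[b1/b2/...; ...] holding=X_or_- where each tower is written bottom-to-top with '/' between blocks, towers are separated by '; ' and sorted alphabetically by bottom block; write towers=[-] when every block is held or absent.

before: towers=[A/B/F/D; C; E; G] holding=-
pre[pickup(C)]: clear(C) ok, ontable(C) ok, handempty ok
all met → apply pickup(C)
after:  towers=[A/B/F/D; E; G] holding=C

towers=[A/B/F/D; E; G] holding=C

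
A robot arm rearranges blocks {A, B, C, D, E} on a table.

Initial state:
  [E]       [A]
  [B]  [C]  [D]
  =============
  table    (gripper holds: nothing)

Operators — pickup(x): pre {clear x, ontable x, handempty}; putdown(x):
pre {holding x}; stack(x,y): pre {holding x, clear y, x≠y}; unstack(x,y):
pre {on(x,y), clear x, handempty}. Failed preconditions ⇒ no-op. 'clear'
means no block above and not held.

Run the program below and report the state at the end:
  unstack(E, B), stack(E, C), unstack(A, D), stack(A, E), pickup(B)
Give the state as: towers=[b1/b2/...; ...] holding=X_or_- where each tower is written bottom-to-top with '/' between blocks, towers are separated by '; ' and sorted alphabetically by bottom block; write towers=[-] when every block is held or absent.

towers=[C/E/A; D] holding=B

step 1 (unstack(E, B)): towers=[B; C; D/A] holding=E
step 2 (stack(E, C)): towers=[B; C/E; D/A] holding=-
step 3 (unstack(A, D)): towers=[B; C/E; D] holding=A
step 4 (stack(A, E)): towers=[B; C/E/A; D] holding=-
step 5 (pickup(B)): towers=[C/E/A; D] holding=B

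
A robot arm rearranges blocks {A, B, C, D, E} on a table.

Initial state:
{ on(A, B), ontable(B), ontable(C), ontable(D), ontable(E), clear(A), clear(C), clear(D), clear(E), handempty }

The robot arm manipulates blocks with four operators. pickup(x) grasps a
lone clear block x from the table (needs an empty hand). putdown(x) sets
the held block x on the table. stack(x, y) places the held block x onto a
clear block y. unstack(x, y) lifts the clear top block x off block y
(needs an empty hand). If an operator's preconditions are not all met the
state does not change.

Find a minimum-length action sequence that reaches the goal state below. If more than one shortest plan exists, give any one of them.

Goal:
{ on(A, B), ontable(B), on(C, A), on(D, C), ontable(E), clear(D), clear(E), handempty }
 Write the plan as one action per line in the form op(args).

pickup(C)
stack(C, A)
pickup(D)
stack(D, C)

step 1 (pickup(C)): towers=[B/A; D; E] holding=C
step 2 (stack(C, A)): towers=[B/A/C; D; E] holding=-
step 3 (pickup(D)): towers=[B/A/C; E] holding=D
step 4 (stack(D, C)): towers=[B/A/C/D; E] holding=-
goal check: towers=[B/A/C/D; E] holding=- — reached (length 4, optimal by BFS)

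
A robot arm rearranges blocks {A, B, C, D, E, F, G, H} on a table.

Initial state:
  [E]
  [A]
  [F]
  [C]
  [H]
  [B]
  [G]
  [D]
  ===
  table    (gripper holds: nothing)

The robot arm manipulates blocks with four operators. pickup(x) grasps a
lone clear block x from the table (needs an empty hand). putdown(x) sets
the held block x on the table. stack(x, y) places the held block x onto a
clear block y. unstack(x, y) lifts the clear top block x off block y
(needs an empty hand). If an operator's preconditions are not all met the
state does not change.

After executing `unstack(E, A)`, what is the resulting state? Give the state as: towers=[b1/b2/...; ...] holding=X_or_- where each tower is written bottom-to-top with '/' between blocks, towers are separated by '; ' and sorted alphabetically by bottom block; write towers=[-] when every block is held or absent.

towers=[D/G/B/H/C/F/A] holding=E

before: towers=[D/G/B/H/C/F/A/E] holding=-
pre[unstack(E, A)]: on(E,A) ✓, clear(E) ✓, handempty ✓
all met → apply unstack(E, A)
after:  towers=[D/G/B/H/C/F/A] holding=E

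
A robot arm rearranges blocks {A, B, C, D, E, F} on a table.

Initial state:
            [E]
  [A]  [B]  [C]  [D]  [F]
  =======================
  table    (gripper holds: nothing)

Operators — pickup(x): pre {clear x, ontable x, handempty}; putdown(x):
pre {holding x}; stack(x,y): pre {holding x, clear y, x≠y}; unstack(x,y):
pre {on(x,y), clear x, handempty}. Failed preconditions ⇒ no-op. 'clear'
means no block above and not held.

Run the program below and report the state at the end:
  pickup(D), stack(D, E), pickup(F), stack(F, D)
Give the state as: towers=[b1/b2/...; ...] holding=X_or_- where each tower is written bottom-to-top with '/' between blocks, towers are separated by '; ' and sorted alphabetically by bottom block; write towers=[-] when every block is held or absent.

towers=[A; B; C/E/D/F] holding=-

step 1 (pickup(D)): towers=[A; B; C/E; F] holding=D
step 2 (stack(D, E)): towers=[A; B; C/E/D; F] holding=-
step 3 (pickup(F)): towers=[A; B; C/E/D] holding=F
step 4 (stack(F, D)): towers=[A; B; C/E/D/F] holding=-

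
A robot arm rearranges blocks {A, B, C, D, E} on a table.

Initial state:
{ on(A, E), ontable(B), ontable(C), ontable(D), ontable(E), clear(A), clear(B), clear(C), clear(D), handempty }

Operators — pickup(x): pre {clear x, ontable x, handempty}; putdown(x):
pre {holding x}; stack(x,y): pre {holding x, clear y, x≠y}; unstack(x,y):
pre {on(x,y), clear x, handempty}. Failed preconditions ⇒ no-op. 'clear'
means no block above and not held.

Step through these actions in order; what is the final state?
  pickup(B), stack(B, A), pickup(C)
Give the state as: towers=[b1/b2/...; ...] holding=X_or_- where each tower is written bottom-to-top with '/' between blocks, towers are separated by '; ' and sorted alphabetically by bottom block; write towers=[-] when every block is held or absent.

step 1 (pickup(B)): towers=[C; D; E/A] holding=B
step 2 (stack(B, A)): towers=[C; D; E/A/B] holding=-
step 3 (pickup(C)): towers=[D; E/A/B] holding=C

towers=[D; E/A/B] holding=C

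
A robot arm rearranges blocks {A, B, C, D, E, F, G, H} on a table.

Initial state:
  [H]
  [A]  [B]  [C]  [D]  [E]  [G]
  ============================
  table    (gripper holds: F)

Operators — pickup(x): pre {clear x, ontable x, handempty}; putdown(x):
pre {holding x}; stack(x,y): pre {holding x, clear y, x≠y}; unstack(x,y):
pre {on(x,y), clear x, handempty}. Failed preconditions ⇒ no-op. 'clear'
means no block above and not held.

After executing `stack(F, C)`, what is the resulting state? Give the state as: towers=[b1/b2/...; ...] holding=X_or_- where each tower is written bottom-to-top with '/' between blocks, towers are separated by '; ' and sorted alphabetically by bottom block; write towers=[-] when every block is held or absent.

towers=[A/H; B; C/F; D; E; G] holding=-

before: towers=[A/H; B; C; D; E; G] holding=F
pre[stack(F, C)]: holding(F) ok, clear(C) ok, F≠C ok
all met → apply stack(F, C)
after:  towers=[A/H; B; C/F; D; E; G] holding=-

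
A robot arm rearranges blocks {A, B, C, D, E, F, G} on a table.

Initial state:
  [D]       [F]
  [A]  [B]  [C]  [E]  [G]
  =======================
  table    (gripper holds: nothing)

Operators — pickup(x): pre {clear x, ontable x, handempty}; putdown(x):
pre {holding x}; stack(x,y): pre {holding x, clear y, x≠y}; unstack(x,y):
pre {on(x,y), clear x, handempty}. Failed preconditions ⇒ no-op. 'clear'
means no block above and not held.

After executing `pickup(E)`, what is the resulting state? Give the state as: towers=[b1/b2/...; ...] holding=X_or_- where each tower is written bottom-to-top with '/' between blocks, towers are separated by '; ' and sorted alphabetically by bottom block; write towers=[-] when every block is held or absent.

towers=[A/D; B; C/F; G] holding=E

before: towers=[A/D; B; C/F; E; G] holding=-
pre[pickup(E)]: clear(E) ok, ontable(E) ok, handempty ok
all met → apply pickup(E)
after:  towers=[A/D; B; C/F; G] holding=E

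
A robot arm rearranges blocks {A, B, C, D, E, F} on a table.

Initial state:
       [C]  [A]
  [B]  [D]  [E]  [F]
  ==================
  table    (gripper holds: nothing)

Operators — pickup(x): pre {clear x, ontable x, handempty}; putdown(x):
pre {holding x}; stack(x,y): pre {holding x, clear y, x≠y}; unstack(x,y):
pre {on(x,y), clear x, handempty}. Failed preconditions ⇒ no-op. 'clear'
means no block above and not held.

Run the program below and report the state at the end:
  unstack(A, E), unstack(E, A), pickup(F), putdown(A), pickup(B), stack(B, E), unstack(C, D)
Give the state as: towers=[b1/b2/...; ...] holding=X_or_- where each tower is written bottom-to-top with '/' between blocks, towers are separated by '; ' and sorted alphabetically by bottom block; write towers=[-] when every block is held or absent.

step 1 (unstack(A, E)): towers=[B; D/C; E; F] holding=A
step 2 (unstack(E, A)) [no-op]: towers=[B; D/C; E; F] holding=A
step 3 (pickup(F)) [no-op]: towers=[B; D/C; E; F] holding=A
step 4 (putdown(A)): towers=[A; B; D/C; E; F] holding=-
step 5 (pickup(B)): towers=[A; D/C; E; F] holding=B
step 6 (stack(B, E)): towers=[A; D/C; E/B; F] holding=-
step 7 (unstack(C, D)): towers=[A; D; E/B; F] holding=C

towers=[A; D; E/B; F] holding=C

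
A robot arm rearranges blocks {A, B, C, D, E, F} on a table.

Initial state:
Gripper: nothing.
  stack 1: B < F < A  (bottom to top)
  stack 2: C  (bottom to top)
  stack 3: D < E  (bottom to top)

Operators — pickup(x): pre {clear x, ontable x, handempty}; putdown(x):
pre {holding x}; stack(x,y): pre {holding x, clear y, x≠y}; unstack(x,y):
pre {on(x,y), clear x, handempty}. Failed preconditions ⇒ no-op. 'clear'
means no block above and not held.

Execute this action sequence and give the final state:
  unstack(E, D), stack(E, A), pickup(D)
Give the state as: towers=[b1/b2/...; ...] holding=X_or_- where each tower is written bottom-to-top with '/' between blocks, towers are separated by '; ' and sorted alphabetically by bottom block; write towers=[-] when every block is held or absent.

step 1 (unstack(E, D)): towers=[B/F/A; C; D] holding=E
step 2 (stack(E, A)): towers=[B/F/A/E; C; D] holding=-
step 3 (pickup(D)): towers=[B/F/A/E; C] holding=D

towers=[B/F/A/E; C] holding=D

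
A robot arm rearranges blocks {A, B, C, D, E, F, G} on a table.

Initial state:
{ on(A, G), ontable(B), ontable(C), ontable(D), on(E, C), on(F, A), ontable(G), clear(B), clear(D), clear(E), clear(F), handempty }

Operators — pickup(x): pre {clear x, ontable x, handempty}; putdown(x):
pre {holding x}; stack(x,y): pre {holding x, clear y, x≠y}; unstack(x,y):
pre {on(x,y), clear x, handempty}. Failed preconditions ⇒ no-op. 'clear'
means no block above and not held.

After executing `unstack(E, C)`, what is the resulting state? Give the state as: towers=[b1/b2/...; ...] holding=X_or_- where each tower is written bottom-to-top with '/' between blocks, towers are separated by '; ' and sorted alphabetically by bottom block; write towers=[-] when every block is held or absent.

towers=[B; C; D; G/A/F] holding=E

before: towers=[B; C/E; D; G/A/F] holding=-
pre[unstack(E, C)]: on(E,C) ok, clear(E) ok, handempty ok
all met → apply unstack(E, C)
after:  towers=[B; C; D; G/A/F] holding=E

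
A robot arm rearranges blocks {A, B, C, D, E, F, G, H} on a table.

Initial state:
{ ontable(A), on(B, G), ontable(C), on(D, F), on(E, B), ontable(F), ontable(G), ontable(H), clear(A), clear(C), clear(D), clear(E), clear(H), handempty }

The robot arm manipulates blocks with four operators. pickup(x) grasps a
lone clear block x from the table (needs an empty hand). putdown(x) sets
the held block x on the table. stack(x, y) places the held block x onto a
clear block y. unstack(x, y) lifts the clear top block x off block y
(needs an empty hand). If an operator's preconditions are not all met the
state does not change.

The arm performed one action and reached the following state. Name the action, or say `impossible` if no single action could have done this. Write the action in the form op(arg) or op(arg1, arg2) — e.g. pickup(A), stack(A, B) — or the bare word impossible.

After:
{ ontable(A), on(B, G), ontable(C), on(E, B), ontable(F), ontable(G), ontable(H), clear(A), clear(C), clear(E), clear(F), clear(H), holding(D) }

target: towers=[A; C; F; G/B/E; H] holding=D
         pickup(A) → towers=[C; F/D; G/B/E; H] holding=A
     unstack(E, B) → towers=[A; C; F/D; G/B; H] holding=E
         pickup(H) → towers=[A; C; F/D; G/B/E] holding=H
     unstack(D, F) → towers=[A; C; F; G/B/E; H] holding=D  ← match
         pickup(C) → towers=[A; F/D; G/B/E; H] holding=C

unstack(D, F)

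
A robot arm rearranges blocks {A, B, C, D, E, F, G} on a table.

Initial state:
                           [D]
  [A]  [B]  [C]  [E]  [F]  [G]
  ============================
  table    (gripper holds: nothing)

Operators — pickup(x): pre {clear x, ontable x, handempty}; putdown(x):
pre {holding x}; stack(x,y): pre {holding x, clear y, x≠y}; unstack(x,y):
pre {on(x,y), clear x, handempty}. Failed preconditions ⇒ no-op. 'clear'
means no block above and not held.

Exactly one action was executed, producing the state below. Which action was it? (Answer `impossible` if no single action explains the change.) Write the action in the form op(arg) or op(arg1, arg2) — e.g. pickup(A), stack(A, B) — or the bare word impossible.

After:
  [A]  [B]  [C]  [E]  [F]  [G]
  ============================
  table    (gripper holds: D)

unstack(D, G)

target: towers=[A; B; C; E; F; G] holding=D
         pickup(B) → towers=[A; C; E; F; G/D] holding=B
         pickup(F) → towers=[A; B; C; E; G/D] holding=F
     unstack(D, G) → towers=[A; B; C; E; F; G] holding=D  ← match
         pickup(A) → towers=[B; C; E; F; G/D] holding=A
         pickup(E) → towers=[A; B; C; F; G/D] holding=E
         pickup(C) → towers=[A; B; E; F; G/D] holding=C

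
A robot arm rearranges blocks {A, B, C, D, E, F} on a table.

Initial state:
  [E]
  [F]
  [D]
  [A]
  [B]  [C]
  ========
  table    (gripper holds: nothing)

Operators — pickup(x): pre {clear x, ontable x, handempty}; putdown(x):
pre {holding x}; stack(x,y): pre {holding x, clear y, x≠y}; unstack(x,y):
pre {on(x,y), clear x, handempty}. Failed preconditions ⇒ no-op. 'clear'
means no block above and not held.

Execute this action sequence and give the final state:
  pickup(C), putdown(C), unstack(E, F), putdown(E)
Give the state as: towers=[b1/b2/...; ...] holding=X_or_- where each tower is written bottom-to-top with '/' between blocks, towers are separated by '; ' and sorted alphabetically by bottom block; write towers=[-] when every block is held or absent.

towers=[B/A/D/F; C; E] holding=-

step 1 (pickup(C)): towers=[B/A/D/F/E] holding=C
step 2 (putdown(C)): towers=[B/A/D/F/E; C] holding=-
step 3 (unstack(E, F)): towers=[B/A/D/F; C] holding=E
step 4 (putdown(E)): towers=[B/A/D/F; C; E] holding=-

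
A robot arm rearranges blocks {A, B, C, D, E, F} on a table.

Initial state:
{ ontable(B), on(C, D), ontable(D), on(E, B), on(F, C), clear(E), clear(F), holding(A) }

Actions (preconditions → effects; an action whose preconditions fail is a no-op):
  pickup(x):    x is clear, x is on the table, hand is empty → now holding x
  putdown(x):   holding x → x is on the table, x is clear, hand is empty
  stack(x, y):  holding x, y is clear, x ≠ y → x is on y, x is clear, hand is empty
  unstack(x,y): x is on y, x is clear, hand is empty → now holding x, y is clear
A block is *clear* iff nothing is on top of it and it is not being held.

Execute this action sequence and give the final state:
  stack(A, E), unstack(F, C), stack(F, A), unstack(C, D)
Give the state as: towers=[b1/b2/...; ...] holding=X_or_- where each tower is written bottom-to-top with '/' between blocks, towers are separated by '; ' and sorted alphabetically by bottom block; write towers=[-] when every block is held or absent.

towers=[B/E/A/F; D] holding=C

step 1 (stack(A, E)): towers=[B/E/A; D/C/F] holding=-
step 2 (unstack(F, C)): towers=[B/E/A; D/C] holding=F
step 3 (stack(F, A)): towers=[B/E/A/F; D/C] holding=-
step 4 (unstack(C, D)): towers=[B/E/A/F; D] holding=C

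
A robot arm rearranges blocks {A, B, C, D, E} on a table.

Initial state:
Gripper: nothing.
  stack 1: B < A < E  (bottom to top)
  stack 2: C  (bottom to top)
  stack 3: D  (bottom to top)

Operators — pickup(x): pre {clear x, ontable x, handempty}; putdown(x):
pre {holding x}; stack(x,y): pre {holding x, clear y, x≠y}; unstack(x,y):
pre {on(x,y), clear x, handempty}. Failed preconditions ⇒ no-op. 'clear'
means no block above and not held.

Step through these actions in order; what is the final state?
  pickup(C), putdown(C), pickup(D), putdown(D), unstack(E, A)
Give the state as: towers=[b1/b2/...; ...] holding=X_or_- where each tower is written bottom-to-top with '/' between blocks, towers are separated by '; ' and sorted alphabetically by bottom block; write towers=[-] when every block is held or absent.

step 1 (pickup(C)): towers=[B/A/E; D] holding=C
step 2 (putdown(C)): towers=[B/A/E; C; D] holding=-
step 3 (pickup(D)): towers=[B/A/E; C] holding=D
step 4 (putdown(D)): towers=[B/A/E; C; D] holding=-
step 5 (unstack(E, A)): towers=[B/A; C; D] holding=E

towers=[B/A; C; D] holding=E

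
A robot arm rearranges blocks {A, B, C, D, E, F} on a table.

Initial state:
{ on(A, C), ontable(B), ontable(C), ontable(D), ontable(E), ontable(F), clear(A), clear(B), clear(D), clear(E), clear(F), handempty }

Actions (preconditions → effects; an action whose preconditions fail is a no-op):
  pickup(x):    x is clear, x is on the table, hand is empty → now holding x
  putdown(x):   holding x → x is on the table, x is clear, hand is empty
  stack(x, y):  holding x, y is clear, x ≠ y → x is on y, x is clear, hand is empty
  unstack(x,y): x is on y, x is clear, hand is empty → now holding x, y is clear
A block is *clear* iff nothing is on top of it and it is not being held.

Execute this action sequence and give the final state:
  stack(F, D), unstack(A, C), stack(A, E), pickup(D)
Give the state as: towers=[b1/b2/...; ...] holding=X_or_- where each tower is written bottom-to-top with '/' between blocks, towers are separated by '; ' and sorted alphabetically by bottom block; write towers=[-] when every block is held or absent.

towers=[B; C; E/A; F] holding=D

step 1 (stack(F, D)) [no-op]: towers=[B; C/A; D; E; F] holding=-
step 2 (unstack(A, C)): towers=[B; C; D; E; F] holding=A
step 3 (stack(A, E)): towers=[B; C; D; E/A; F] holding=-
step 4 (pickup(D)): towers=[B; C; E/A; F] holding=D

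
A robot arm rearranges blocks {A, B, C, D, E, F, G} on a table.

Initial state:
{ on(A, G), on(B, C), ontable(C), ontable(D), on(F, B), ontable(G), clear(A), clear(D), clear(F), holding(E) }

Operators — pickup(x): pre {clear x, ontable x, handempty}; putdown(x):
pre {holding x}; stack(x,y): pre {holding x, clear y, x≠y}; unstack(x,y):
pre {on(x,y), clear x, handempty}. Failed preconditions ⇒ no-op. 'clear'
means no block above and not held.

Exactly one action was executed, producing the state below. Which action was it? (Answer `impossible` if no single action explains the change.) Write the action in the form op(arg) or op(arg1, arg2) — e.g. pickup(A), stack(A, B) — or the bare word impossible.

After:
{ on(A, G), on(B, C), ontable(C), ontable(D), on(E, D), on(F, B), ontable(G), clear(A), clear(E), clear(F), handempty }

target: towers=[C/B/F; D/E; G/A] holding=-
        putdown(E) → towers=[C/B/F; D; E; G/A] holding=-
       stack(E, F) → towers=[C/B/F/E; D; G/A] holding=-
       stack(E, D) → towers=[C/B/F; D/E; G/A] holding=-  ← match
       stack(E, A) → towers=[C/B/F; D; G/A/E] holding=-

stack(E, D)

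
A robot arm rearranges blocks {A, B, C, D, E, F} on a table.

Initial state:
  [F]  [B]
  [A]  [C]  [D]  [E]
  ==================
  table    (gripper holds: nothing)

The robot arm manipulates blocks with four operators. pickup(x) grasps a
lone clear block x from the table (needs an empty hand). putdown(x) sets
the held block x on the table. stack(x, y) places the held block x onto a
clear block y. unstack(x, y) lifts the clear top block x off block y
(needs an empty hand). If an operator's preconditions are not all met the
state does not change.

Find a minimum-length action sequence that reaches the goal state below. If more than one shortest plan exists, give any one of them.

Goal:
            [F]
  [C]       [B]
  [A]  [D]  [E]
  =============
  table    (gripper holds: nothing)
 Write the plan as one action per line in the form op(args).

step 1 (unstack(B, C)): towers=[A/F; C; D; E] holding=B
step 2 (stack(B, E)): towers=[A/F; C; D; E/B] holding=-
step 3 (unstack(F, A)): towers=[A; C; D; E/B] holding=F
step 4 (stack(F, B)): towers=[A; C; D; E/B/F] holding=-
step 5 (pickup(C)): towers=[A; D; E/B/F] holding=C
step 6 (stack(C, A)): towers=[A/C; D; E/B/F] holding=-
goal check: towers=[A/C; D; E/B/F] holding=- — reached (length 6, optimal by BFS)

unstack(B, C)
stack(B, E)
unstack(F, A)
stack(F, B)
pickup(C)
stack(C, A)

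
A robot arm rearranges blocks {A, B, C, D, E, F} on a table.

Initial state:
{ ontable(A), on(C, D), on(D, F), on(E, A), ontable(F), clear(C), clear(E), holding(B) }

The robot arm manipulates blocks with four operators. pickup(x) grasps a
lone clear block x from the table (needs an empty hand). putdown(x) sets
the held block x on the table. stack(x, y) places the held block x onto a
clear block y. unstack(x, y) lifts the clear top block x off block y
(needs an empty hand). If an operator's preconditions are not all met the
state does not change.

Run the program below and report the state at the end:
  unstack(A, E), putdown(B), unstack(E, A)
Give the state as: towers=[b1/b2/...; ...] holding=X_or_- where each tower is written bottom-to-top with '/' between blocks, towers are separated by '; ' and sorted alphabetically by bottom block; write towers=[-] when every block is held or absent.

step 1 (unstack(A, E)) [no-op]: towers=[A/E; F/D/C] holding=B
step 2 (putdown(B)): towers=[A/E; B; F/D/C] holding=-
step 3 (unstack(E, A)): towers=[A; B; F/D/C] holding=E

towers=[A; B; F/D/C] holding=E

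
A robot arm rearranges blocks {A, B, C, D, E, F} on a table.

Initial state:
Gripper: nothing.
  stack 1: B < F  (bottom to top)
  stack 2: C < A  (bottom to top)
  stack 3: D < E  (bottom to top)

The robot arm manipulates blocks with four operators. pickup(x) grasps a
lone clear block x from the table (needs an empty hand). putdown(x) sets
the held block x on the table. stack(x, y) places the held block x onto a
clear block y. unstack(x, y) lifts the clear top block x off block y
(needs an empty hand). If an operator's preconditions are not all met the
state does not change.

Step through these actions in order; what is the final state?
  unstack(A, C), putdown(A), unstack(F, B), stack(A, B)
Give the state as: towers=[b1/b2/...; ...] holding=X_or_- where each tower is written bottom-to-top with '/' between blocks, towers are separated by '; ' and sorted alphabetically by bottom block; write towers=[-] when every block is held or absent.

towers=[A; B; C; D/E] holding=F

step 1 (unstack(A, C)): towers=[B/F; C; D/E] holding=A
step 2 (putdown(A)): towers=[A; B/F; C; D/E] holding=-
step 3 (unstack(F, B)): towers=[A; B; C; D/E] holding=F
step 4 (stack(A, B)) [no-op]: towers=[A; B; C; D/E] holding=F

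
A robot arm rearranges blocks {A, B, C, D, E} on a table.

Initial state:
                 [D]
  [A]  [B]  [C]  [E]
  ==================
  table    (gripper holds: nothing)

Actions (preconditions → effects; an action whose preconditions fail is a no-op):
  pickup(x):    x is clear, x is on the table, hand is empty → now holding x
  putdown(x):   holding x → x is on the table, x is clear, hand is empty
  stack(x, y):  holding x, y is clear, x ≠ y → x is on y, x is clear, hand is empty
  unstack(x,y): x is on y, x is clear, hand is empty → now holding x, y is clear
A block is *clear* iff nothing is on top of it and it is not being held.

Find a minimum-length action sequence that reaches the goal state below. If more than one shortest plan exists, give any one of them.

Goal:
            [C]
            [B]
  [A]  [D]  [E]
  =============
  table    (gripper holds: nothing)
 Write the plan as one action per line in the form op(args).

step 1 (unstack(D, E)): towers=[A; B; C; E] holding=D
step 2 (putdown(D)): towers=[A; B; C; D; E] holding=-
step 3 (pickup(B)): towers=[A; C; D; E] holding=B
step 4 (stack(B, E)): towers=[A; C; D; E/B] holding=-
step 5 (pickup(C)): towers=[A; D; E/B] holding=C
step 6 (stack(C, B)): towers=[A; D; E/B/C] holding=-
goal check: towers=[A; D; E/B/C] holding=- — reached (length 6, optimal by BFS)

unstack(D, E)
putdown(D)
pickup(B)
stack(B, E)
pickup(C)
stack(C, B)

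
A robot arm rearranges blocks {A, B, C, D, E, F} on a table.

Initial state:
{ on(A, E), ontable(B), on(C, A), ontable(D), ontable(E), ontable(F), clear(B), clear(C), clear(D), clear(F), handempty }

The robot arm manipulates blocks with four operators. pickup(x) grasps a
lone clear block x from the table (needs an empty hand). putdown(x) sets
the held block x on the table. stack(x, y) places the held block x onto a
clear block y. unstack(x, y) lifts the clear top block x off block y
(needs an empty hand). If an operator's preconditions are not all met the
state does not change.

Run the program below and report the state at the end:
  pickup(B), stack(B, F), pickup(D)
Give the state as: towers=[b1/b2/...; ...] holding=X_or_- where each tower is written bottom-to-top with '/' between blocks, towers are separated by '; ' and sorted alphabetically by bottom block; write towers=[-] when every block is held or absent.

towers=[E/A/C; F/B] holding=D

step 1 (pickup(B)): towers=[D; E/A/C; F] holding=B
step 2 (stack(B, F)): towers=[D; E/A/C; F/B] holding=-
step 3 (pickup(D)): towers=[E/A/C; F/B] holding=D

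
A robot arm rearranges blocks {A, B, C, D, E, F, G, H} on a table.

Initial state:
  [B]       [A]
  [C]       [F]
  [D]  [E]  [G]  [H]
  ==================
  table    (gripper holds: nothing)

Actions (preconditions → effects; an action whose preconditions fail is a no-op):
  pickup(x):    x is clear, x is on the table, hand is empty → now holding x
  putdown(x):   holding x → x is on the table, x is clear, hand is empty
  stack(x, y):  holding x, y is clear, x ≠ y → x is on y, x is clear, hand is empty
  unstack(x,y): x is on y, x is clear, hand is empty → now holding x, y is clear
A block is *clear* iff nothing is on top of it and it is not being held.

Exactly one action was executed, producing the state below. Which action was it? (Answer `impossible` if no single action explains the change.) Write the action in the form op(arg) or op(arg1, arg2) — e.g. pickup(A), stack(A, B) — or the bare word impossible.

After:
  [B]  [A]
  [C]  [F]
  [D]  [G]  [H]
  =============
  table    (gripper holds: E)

target: towers=[D/C/B; G/F/A; H] holding=E
     unstack(A, F) → towers=[D/C/B; E; G/F; H] holding=A
         pickup(E) → towers=[D/C/B; G/F/A; H] holding=E  ← match
         pickup(H) → towers=[D/C/B; E; G/F/A] holding=H
     unstack(B, C) → towers=[D/C; E; G/F/A; H] holding=B

pickup(E)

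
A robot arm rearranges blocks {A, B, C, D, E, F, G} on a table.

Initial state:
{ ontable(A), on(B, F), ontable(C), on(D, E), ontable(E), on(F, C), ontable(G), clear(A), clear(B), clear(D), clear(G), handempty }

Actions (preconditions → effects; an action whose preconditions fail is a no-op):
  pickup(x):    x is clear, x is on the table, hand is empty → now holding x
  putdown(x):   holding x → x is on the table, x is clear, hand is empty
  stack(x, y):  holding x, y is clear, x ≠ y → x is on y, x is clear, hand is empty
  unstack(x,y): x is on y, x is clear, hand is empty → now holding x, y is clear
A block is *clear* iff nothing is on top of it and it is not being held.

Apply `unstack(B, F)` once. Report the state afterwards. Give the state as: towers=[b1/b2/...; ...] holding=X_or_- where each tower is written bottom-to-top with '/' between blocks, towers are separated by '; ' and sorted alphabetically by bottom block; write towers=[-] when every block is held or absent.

before: towers=[A; C/F/B; E/D; G] holding=-
pre[unstack(B, F)]: on(B,F) ok, clear(B) ok, handempty ok
all met → apply unstack(B, F)
after:  towers=[A; C/F; E/D; G] holding=B

towers=[A; C/F; E/D; G] holding=B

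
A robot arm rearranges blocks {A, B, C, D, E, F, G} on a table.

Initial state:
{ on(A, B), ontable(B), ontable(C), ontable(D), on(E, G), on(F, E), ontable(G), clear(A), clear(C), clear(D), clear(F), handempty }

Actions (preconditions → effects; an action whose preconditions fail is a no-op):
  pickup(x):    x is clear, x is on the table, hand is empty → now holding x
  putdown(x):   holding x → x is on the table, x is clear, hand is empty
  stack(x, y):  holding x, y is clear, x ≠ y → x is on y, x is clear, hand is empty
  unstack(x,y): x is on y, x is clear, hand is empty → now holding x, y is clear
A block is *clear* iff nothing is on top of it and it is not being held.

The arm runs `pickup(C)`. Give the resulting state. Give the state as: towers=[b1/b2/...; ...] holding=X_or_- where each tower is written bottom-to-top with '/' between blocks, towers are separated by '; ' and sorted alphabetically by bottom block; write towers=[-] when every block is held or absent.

towers=[B/A; D; G/E/F] holding=C

before: towers=[B/A; C; D; G/E/F] holding=-
pre[pickup(C)]: clear(C) ✓, ontable(C) ✓, handempty ✓
all met → apply pickup(C)
after:  towers=[B/A; D; G/E/F] holding=C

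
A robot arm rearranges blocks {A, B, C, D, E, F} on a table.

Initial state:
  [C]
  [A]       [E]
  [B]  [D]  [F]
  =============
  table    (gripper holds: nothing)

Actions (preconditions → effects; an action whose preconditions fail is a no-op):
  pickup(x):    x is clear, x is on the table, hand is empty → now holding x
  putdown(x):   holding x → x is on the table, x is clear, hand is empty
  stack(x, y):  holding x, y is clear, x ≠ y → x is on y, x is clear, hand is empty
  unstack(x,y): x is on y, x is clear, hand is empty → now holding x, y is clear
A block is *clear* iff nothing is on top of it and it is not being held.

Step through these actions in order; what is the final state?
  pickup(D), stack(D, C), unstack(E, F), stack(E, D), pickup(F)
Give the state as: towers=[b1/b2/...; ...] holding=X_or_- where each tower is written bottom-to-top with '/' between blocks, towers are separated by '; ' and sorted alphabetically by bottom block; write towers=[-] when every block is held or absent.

towers=[B/A/C/D/E] holding=F

step 1 (pickup(D)): towers=[B/A/C; F/E] holding=D
step 2 (stack(D, C)): towers=[B/A/C/D; F/E] holding=-
step 3 (unstack(E, F)): towers=[B/A/C/D; F] holding=E
step 4 (stack(E, D)): towers=[B/A/C/D/E; F] holding=-
step 5 (pickup(F)): towers=[B/A/C/D/E] holding=F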